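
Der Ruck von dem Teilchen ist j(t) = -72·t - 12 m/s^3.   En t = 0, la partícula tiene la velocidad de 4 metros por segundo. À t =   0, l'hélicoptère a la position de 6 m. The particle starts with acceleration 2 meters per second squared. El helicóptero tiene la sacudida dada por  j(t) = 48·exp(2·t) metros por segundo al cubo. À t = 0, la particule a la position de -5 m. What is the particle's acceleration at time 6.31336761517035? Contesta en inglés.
To solve this, we need to take 1 antiderivative of our jerk equation j(t) = -72·t - 12. Integrating jerk and using the initial condition a(0) = 2, we get a(t) = -36·t^2 - 12·t + 2. We have acceleration a(t) = -36·t^2 - 12·t + 2. Substituting t = 6.31336761517035: a(6.31336761517035) = -1508.67039457619.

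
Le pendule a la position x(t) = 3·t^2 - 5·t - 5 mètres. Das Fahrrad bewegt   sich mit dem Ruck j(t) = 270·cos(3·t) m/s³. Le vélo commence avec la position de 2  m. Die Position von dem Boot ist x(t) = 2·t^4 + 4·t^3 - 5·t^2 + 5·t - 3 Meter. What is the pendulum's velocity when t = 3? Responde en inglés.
To solve this, we need to take 1 derivative of our position equation x(t) = 3·t^2 - 5·t - 5. The derivative of position gives velocity: v(t) = 6·t - 5. From the given velocity equation v(t) = 6·t - 5, we substitute t = 3 to get v = 13.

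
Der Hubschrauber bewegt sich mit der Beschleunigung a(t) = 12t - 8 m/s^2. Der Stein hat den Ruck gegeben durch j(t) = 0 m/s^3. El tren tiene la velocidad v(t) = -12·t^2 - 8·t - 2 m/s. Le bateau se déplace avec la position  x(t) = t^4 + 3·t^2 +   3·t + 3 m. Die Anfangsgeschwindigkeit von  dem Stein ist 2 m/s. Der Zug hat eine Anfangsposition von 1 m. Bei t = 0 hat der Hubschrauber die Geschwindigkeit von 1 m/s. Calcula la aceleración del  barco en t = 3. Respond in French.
En partant de la position x(t) = t^4 + 3·t^2 + 3·t + 3, nous prenons 2 dérivées. En prenant d/dt de x(t), nous trouvons v(t) = 4·t^3 + 6·t + 3. En dérivant la vitesse, nous obtenons l'accélération: a(t) = 12·t^2 + 6. Nous avons l'accélération a(t) = 12·t^2 + 6. En substituant t = 3: a(3) = 114.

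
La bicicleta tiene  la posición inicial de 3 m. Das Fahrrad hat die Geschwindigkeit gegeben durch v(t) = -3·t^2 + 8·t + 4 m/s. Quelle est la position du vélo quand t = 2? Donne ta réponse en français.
Nous devons trouver l'intégrale de notre équation de la vitesse v(t) = -3·t^2 + 8·t + 4 1 fois. L'intégrale de la vitesse, avec x(0) = 3, donne la position: x(t) = -t^3 + 4·t^2 + 4·t + 3. Nous avons la position x(t) = -t^3 + 4·t^2 + 4·t + 3. En substituant t = 2: x(2) = 19.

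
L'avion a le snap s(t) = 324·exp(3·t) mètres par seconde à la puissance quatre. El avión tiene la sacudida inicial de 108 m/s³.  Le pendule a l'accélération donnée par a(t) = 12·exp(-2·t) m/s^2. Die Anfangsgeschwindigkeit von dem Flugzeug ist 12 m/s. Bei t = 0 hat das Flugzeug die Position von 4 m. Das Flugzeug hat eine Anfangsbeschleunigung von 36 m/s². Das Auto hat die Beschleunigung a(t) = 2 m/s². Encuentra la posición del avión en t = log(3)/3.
Para resolver esto, necesitamos tomar 4 antiderivadas de nuestra ecuación del snap s(t) = 324·exp(3·t). La antiderivada del snap, con j(0) = 108, da la sacudida: j(t) = 108·exp(3·t). La integral de la sacudida es la aceleración. Usando a(0) = 36, obtenemos a(t) = 36·exp(3·t). La antiderivada de la aceleración es la velocidad. Usando v(0) = 12, obtenemos v(t) = 12·exp(3·t). Tomando ∫v(t)dt y aplicando x(0) = 4, encontramos x(t) = 4·exp(3·t). Tenemos la posición x(t) = 4·exp(3·t). Sustituyendo t = log(3)/3: x(log(3)/3) = 12.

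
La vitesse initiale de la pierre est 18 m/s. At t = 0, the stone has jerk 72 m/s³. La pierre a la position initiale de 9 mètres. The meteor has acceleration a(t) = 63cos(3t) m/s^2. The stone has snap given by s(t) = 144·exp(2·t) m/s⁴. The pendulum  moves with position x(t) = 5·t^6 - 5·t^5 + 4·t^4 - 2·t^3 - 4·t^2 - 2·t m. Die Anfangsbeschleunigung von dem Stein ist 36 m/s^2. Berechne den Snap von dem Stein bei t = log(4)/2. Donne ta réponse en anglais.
Using s(t) = 144·exp(2·t) and substituting t = log(4)/2, we find s = 576.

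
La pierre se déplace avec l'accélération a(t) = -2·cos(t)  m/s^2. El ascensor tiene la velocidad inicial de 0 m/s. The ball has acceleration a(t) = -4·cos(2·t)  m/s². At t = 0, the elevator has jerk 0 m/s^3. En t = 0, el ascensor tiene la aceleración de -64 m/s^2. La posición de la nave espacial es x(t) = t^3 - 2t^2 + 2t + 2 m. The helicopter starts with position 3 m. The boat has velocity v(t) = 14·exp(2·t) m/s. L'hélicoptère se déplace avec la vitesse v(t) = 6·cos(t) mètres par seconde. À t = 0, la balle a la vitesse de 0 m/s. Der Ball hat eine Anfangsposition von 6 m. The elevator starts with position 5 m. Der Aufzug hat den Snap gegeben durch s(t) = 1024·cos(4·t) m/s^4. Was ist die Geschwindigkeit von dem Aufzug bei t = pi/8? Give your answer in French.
Pour résoudre ceci, nous devons prendre 3 primitives de notre équation du snap s(t) = 1024·cos(4·t). En intégrant le snap et en utilisant la condition initiale j(0) = 0, nous obtenons j(t) = 256·sin(4·t). En intégrant le jerk et en utilisant la condition initiale a(0) = -64, nous obtenons a(t) = -64·cos(4·t). En prenant ∫a(t)dt et en appliquant v(0) = 0, nous trouvons v(t) = -16·sin(4·t). Nous avons la vitesse v(t) = -16·sin(4·t). En substituant t = pi/8: v(pi/8) = -16.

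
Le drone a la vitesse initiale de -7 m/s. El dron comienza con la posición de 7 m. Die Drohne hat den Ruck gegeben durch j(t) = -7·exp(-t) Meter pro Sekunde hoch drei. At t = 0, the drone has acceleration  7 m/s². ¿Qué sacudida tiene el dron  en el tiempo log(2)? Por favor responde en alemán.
Wir haben den Ruck j(t) = -7·exp(-t). Durch Einsetzen von t = log(2): j(log(2)) = -7/2.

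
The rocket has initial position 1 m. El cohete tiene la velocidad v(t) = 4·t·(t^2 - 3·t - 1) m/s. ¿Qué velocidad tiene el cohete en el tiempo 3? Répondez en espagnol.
De la ecuación de la velocidad v(t) = 4·t·(t^2 - 3·t - 1), sustituimos t = 3 para obtener v = -12.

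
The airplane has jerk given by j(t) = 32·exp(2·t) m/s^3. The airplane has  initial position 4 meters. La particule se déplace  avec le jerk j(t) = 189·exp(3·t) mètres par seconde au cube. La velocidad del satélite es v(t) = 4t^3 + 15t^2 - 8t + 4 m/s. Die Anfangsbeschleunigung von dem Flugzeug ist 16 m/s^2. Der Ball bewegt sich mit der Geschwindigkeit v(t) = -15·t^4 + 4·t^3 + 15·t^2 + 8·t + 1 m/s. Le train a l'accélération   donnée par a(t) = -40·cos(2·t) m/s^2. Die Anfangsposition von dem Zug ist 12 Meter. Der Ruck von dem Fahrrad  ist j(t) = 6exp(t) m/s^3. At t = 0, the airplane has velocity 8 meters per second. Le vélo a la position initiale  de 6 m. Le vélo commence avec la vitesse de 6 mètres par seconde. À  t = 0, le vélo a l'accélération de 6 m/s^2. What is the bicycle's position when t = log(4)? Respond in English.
We need to integrate our jerk equation j(t) = 6·exp(t) 3 times. The antiderivative of jerk, with a(0) = 6, gives acceleration: a(t) = 6·exp(t). The antiderivative of acceleration, with v(0) = 6, gives velocity: v(t) = 6·exp(t). Integrating velocity and using the initial condition x(0) = 6, we get x(t) = 6·exp(t). Using x(t) = 6·exp(t) and substituting t = log(4), we find x = 24.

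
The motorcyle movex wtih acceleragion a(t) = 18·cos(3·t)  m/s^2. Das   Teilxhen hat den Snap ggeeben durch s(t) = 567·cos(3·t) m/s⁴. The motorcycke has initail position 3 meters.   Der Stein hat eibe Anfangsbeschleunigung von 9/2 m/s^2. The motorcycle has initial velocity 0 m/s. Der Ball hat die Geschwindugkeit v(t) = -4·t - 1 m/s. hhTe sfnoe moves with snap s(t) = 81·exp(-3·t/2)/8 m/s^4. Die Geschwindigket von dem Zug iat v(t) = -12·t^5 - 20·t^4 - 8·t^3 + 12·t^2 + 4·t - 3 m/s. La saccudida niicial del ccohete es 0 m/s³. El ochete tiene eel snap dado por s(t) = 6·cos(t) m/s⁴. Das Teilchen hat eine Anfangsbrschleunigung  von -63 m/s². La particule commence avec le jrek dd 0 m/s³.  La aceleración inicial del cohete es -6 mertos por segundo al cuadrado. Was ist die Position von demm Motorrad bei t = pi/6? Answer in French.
Nous devons intégrer notre équation de l'accélération a(t) = 18·cos(3·t) 2 fois. La primitive de l'accélération, avec v(0) = 0, donne la vitesse: v(t) = 6·sin(3·t). En intégrant la vitesse et en utilisant la condition initiale x(0) = 3, nous obtenons x(t) = 5 - 2·cos(3·t). De l'équation de la position x(t) = 5 - 2·cos(3·t), nous substituons t = pi/6 pour obtenir x = 5.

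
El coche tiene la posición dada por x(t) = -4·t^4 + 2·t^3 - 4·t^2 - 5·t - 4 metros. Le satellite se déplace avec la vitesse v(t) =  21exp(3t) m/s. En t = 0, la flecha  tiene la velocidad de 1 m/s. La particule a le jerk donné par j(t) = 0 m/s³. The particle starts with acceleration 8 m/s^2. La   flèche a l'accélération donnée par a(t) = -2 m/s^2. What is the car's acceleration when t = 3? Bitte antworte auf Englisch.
We must differentiate our position equation x(t) = -4·t^4 + 2·t^3 - 4·t^2 - 5·t - 4 2 times. The derivative of position gives velocity: v(t) = -16·t^3 + 6·t^2 - 8·t - 5. Differentiating velocity, we get acceleration: a(t) = -48·t^2 + 12·t - 8. Using a(t) = -48·t^2 + 12·t - 8 and substituting t = 3, we find a = -404.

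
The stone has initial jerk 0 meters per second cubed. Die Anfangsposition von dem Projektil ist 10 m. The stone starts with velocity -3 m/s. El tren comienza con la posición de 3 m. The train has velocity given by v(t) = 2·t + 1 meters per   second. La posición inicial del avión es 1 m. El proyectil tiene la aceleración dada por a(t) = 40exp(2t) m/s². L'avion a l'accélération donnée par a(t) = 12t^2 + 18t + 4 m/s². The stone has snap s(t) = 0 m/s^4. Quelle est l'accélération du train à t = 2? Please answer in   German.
Ausgehend von der Geschwindigkeit v(t) = 2·t + 1, nehmen wir 1 Ableitung. Die Ableitung von der Geschwindigkeit ergibt die Beschleunigung: a(t) = 2. Mit a(t) = 2 und Einsetzen von t = 2, finden wir a = 2.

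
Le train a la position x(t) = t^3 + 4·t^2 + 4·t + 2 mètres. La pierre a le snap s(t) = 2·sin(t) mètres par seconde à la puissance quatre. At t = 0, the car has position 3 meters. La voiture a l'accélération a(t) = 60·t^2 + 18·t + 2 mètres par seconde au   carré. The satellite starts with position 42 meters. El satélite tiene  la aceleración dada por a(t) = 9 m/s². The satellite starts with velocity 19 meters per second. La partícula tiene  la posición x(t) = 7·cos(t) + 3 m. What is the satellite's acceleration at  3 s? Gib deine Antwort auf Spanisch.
Usando a(t) = 9 y sustituyendo t = 3, encontramos a = 9.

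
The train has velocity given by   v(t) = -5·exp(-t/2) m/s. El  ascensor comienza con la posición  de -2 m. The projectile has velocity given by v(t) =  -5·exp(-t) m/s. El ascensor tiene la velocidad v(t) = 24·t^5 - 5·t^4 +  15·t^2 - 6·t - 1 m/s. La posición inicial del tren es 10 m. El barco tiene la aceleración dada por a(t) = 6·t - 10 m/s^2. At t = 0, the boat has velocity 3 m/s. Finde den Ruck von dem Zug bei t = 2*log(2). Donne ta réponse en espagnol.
Partiendo de la velocidad v(t) = -5·exp(-t/2), tomamos 2 derivadas. Derivando la velocidad, obtenemos la aceleración: a(t) = 5·exp(-t/2)/2. Derivando la aceleración, obtenemos la sacudida: j(t) = -5·exp(-t/2)/4. Usando j(t) = -5·exp(-t/2)/4 y sustituyendo t = 2*log(2), encontramos j = -5/8.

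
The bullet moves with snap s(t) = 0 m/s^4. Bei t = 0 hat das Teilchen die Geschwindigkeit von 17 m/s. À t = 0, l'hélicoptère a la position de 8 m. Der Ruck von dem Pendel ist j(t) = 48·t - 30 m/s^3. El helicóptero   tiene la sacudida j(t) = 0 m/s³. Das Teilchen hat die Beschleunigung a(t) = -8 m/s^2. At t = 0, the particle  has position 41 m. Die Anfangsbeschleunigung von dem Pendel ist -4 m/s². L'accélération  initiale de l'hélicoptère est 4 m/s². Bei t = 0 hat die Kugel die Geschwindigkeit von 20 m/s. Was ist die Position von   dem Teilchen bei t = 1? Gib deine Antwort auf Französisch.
En partant de l'accélération a(t) = -8, nous prenons 2 intégrales. La primitive de l'accélération, avec v(0) = 17, donne la vitesse: v(t) = 17 - 8·t. La primitive de la vitesse, avec x(0) = 41, donne la position: x(t) = -4·t^2 + 17·t + 41. Nous avons la position x(t) = -4·t^2 + 17·t + 41. En substituant t = 1: x(1) = 54.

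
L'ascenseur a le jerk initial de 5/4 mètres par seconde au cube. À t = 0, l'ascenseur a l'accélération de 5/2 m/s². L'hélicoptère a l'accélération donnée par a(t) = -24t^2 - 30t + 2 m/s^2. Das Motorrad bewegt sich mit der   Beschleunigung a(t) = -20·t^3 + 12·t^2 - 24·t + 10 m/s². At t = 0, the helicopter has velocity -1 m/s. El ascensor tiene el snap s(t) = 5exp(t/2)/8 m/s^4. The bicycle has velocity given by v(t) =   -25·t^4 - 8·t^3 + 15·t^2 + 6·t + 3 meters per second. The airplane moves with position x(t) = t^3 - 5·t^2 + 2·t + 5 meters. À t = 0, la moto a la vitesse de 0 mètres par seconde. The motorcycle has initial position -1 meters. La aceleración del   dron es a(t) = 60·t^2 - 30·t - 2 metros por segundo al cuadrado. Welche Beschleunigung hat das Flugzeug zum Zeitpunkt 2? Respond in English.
To solve this, we need to take 2 derivatives of our position equation x(t) = t^3 - 5·t^2 + 2·t + 5. Taking d/dt of x(t), we find v(t) = 3·t^2 - 10·t + 2. Differentiating velocity, we get acceleration: a(t) = 6·t - 10. Using a(t) = 6·t - 10 and substituting t = 2, we find a = 2.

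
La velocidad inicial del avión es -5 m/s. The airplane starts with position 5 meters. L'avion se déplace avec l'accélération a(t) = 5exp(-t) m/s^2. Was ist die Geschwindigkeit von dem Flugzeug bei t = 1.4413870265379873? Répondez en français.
Nous devons intégrer notre équation de l'accélération a(t) = 5·exp(-t) 1 fois. L'intégrale de l'accélération est la vitesse. En utilisant v(0) = -5, nous obtenons v(t) = -5·exp(-t). En utilisant v(t) = -5·exp(-t) et en substituant t = 1.4413870265379873, nous trouvons v = -1.18299680696885.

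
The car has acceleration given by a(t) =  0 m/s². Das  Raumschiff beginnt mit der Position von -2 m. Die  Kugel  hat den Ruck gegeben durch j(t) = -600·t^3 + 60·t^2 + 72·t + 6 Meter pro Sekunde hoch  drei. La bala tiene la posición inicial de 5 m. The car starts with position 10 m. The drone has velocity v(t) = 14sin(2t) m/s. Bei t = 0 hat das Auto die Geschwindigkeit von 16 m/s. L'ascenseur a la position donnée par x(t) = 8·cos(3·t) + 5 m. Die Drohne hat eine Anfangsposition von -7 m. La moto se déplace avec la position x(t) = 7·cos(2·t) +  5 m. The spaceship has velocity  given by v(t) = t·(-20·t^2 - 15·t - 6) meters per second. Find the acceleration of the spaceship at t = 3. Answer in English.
To solve this, we need to take 1 derivative of our velocity equation v(t) = t·(-20·t^2 - 15·t - 6). Taking d/dt of v(t), we find a(t) = -20·t^2 + t·(-40·t - 15) - 15·t - 6. From the given acceleration equation a(t) = -20·t^2 + t·(-40·t - 15) - 15·t - 6, we substitute t = 3 to get a = -636.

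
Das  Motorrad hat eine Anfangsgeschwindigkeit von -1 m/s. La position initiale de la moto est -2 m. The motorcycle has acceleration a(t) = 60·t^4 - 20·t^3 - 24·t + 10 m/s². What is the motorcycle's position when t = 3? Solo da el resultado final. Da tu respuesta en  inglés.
The answer is 1147.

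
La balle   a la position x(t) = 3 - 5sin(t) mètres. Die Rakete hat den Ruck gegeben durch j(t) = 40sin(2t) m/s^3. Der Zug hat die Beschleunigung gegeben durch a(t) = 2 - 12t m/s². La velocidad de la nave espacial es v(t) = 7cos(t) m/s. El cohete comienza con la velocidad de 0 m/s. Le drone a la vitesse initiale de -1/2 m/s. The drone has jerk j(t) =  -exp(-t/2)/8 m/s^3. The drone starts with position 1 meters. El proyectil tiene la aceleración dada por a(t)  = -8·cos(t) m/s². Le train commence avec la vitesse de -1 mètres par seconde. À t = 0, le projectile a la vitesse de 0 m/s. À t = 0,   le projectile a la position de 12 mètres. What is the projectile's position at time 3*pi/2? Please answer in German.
Wir müssen die Stammfunktion unserer Gleichung für die Beschleunigung a(t) = -8·cos(t) 2-mal finden. Mit ∫a(t)dt und Anwendung von v(0) = 0, finden wir v(t) = -8·sin(t). Die Stammfunktion von der Geschwindigkeit, mit x(0) = 12, ergibt die Position: x(t) = 8·cos(t) + 4. Mit x(t) = 8·cos(t) + 4 und Einsetzen von t = 3*pi/2, finden wir x = 4.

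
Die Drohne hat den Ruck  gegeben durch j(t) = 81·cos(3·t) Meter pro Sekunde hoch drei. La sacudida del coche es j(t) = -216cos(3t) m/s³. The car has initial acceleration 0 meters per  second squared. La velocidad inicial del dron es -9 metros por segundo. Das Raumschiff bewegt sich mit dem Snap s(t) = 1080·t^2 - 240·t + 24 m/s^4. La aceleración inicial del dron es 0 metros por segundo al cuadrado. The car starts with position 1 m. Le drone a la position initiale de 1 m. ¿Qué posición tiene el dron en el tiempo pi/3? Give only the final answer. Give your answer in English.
At t = pi/3, x = 1.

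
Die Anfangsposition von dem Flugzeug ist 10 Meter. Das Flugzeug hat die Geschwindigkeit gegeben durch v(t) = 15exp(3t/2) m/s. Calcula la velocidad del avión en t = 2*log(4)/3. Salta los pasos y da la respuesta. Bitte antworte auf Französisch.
À t = 2*log(4)/3, v = 60.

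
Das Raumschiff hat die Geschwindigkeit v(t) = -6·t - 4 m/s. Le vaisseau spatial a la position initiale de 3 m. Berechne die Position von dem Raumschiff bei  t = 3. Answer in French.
En partant de la vitesse v(t) = -6·t - 4, nous prenons 1 intégrale. L'intégrale de la vitesse, avec x(0) = 3, donne la position: x(t) = -3·t^2 - 4·t + 3. En utilisant x(t) = -3·t^2 - 4·t + 3 et en substituant t = 3, nous trouvons x = -36.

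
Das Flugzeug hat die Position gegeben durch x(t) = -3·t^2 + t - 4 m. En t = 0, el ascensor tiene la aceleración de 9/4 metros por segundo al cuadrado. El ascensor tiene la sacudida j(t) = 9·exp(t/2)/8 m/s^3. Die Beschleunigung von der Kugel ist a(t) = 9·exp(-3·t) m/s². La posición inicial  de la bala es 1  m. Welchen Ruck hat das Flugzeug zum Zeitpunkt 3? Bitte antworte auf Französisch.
Pour résoudre ceci, nous devons prendre 3 dérivées de notre équation de la position x(t) = -3·t^2 + t - 4. En prenant d/dt de x(t), nous trouvons v(t) = 1 - 6·t. La dérivée de la vitesse donne l'accélération: a(t) = -6. La dérivée de l'accélération donne le jerk: j(t) = 0. En utilisant j(t) = 0 et en substituant t = 3, nous trouvons j = 0.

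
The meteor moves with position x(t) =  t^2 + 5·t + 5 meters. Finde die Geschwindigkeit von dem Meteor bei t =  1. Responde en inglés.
To solve this, we need to take 1 derivative of our position equation x(t) = t^2 + 5·t + 5. Differentiating position, we get velocity: v(t) = 2·t + 5. Using v(t) = 2·t + 5 and substituting t = 1, we find v = 7.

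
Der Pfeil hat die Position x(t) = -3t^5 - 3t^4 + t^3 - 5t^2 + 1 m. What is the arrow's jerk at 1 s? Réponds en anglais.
We must differentiate our position equation x(t) = -3·t^5 - 3·t^4 + t^3 - 5·t^2 + 1 3 times. Differentiating position, we get velocity: v(t) = -15·t^4 - 12·t^3 + 3·t^2 - 10·t. The derivative of velocity gives acceleration: a(t) = -60·t^3 - 36·t^2 + 6·t - 10. The derivative of acceleration gives jerk: j(t) = -180·t^2 - 72·t + 6. From the given jerk equation j(t) = -180·t^2 - 72·t + 6, we substitute t = 1 to get j = -246.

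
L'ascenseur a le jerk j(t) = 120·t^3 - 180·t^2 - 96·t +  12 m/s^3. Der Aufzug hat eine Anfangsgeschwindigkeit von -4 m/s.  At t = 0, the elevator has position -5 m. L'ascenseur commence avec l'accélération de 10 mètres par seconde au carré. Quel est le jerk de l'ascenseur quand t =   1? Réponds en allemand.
Mit j(t) = 120·t^3 - 180·t^2 - 96·t + 12 und Einsetzen von t = 1, finden wir j = -144.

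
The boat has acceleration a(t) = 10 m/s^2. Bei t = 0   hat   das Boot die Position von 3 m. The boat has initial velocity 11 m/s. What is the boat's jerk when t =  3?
Starting from acceleration a(t) = 10, we take 1 derivative. Taking d/dt of a(t), we find j(t) = 0. We have jerk j(t) = 0. Substituting t = 3: j(3) = 0.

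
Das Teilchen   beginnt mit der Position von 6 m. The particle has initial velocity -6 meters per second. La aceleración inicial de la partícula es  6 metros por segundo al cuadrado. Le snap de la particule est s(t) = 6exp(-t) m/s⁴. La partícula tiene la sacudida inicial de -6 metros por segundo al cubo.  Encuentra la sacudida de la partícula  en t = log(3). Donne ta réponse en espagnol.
Para resolver esto, necesitamos tomar 1 antiderivada de nuestra ecuación del snap s(t) = 6·exp(-t). La antiderivada del snap, con j(0) = -6, da la sacudida: j(t) = -6·exp(-t). Tenemos la sacudida j(t) = -6·exp(-t). Sustituyendo t = log(3): j(log(3)) = -2.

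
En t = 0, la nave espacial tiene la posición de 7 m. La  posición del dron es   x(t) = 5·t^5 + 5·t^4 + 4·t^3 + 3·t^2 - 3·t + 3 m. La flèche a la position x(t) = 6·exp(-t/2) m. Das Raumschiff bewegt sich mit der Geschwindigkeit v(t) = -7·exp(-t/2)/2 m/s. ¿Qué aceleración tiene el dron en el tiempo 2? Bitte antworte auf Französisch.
En partant de la position x(t) = 5·t^5 + 5·t^4 + 4·t^3 + 3·t^2 - 3·t + 3, nous prenons 2 dérivées. En prenant d/dt de x(t), nous trouvons v(t) = 25·t^4 + 20·t^3 + 12·t^2 + 6·t - 3. La dérivée de la vitesse donne l'accélération: a(t) = 100·t^3 + 60·t^2 + 24·t + 6. Nous avons l'accélération a(t) = 100·t^3 + 60·t^2 + 24·t + 6. En substituant t = 2: a(2) = 1094.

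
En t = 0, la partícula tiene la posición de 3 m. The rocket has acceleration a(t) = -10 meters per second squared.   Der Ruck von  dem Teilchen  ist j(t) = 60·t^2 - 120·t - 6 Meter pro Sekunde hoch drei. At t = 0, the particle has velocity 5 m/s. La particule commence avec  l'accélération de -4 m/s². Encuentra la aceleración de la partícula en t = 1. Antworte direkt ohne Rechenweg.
En t = 1, a = -50.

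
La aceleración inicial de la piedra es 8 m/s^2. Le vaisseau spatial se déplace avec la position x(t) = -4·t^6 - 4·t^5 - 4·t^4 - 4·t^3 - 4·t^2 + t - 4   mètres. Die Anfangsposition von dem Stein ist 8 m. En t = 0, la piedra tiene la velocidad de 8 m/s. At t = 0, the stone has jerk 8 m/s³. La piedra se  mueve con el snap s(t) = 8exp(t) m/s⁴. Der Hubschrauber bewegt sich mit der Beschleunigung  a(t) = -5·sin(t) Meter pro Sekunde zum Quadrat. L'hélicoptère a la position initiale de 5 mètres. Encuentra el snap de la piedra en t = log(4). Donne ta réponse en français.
De l'équation du snap s(t) = 8·exp(t), nous substituons t = log(4) pour obtenir s = 32.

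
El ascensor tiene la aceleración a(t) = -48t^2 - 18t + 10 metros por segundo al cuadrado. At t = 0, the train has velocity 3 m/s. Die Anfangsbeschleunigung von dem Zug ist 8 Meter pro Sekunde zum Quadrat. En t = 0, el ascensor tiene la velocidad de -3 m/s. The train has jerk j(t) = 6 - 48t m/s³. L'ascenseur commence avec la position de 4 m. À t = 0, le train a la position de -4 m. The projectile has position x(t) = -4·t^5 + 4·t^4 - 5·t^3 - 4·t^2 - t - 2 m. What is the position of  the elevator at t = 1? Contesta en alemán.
Wir müssen das Integral unserer Gleichung für die Beschleunigung a(t) = -48·t^2 - 18·t + 10 2-mal finden. Die Stammfunktion von der Beschleunigung ist die Geschwindigkeit. Mit v(0) = -3 erhalten wir v(t) = -16·t^3 - 9·t^2 + 10·t - 3. Durch Integration von der Geschwindigkeit und Verwendung der Anfangsbedingung x(0) = 4, erhalten wir x(t) = -4·t^4 - 3·t^3 + 5·t^2 - 3·t + 4. Mit x(t) = -4·t^4 - 3·t^3 + 5·t^2 - 3·t + 4 und Einsetzen von t = 1, finden wir x = -1.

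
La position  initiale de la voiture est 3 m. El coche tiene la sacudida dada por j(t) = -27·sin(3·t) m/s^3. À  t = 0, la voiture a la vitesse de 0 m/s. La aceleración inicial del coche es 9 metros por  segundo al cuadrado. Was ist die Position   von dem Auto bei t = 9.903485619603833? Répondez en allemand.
Ausgehend von dem Ruck j(t) = -27·sin(3·t), nehmen wir 3 Integrale. Durch Integration von dem Ruck und Verwendung der Anfangsbedingung a(0) = 9, erhalten wir a(t) = 9·cos(3·t). Die Stammfunktion von der Beschleunigung ist die Geschwindigkeit. Mit v(0) = 0 erhalten wir v(t) = 3·sin(3·t). Die Stammfunktion von der Geschwindigkeit, mit x(0) = 3, ergibt die Position: x(t) = 4 - cos(3·t). Wir haben die Position x(t) = 4 - cos(3·t). Durch Einsetzen von t = 9.903485619603833: x(9.903485619603833) = 4.13426662620176.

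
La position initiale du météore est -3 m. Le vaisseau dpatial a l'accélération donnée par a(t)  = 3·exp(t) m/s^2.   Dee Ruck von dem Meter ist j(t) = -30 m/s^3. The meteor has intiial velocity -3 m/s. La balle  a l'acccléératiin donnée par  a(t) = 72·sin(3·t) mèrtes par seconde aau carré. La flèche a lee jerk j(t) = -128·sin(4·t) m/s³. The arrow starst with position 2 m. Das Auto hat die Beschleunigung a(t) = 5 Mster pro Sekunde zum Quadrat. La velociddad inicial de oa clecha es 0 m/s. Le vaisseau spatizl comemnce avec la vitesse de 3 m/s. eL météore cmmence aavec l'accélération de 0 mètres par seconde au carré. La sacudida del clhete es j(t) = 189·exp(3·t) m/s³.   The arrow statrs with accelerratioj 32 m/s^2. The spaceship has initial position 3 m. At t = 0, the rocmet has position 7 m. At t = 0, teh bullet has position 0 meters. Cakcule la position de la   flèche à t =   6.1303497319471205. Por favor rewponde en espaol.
Para resolver esto, necesitamos tomar 3 antiderivadas de nuestra ecuación de la sacudida j(t) = -128·sin(4·t). La integral de la sacudida es la aceleración. Usando a(0) = 32, obtenemos a(t) = 32·cos(4·t). La antiderivada de la aceleración, con v(0) = 0, da la velocidad: v(t) = 8·sin(4·t). Tomando ∫v(t)dt y aplicando x(0) = 2, encontramos x(t) = 4 - 2·cos(4·t). Tenemos la posición x(t) = 4 - 2·cos(4·t). Sustituyendo t = 6.1303497319471205: x(6.1303497319471205) = 2.36224336171443.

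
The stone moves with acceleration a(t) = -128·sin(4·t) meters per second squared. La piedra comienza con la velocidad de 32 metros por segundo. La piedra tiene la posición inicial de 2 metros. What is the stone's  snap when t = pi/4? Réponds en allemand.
Wir müssen unsere Gleichung für die Beschleunigung a(t) = -128·sin(4·t) 2-mal ableiten. Durch Ableiten von der Beschleunigung erhalten wir den Ruck: j(t) = -512·cos(4·t). Die Ableitung von dem Ruck ergibt den Snap: s(t) = 2048·sin(4·t). Wir haben den Snap s(t) = 2048·sin(4·t). Durch Einsetzen von t = pi/4: s(pi/4) = 0.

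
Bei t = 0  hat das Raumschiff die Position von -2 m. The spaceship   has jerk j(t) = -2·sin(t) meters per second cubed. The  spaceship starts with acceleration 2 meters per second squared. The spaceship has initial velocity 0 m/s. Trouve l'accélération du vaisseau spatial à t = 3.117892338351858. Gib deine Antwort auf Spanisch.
Partiendo de la sacudida j(t) = -2·sin(t), tomamos 1 antiderivada. Integrando la sacudida y usando la condición inicial a(0) = 2, obtenemos a(t) = 2·cos(t). Usando a(t) = 2·cos(t) y sustituyendo t = 3.117892338351858, encontramos a = -1.99943832134983.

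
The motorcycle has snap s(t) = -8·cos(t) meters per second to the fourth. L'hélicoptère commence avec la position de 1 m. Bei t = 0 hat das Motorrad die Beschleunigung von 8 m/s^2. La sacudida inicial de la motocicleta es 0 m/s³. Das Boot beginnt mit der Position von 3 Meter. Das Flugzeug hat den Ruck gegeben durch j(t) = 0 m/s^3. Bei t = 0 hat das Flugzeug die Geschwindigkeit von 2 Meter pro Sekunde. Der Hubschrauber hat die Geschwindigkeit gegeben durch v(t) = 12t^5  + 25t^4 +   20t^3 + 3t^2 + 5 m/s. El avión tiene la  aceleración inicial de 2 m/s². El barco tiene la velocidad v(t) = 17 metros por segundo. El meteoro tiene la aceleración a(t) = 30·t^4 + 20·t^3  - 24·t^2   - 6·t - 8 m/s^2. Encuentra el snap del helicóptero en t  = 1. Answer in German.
Um dies zu lösen, müssen wir 3 Ableitungen unserer Gleichung für die Geschwindigkeit v(t) = 12·t^5 + 25·t^4 + 20·t^3 + 3·t^2 + 5 nehmen. Durch Ableiten von der Geschwindigkeit erhalten wir die Beschleunigung: a(t) = 60·t^4 + 100·t^3 + 60·t^2 + 6·t. Die Ableitung von der Beschleunigung ergibt den Ruck: j(t) = 240·t^3 + 300·t^2 + 120·t + 6. Mit d/dt von j(t) finden wir s(t) = 720·t^2 + 600·t + 120. Wir haben den Snap s(t) = 720·t^2 + 600·t + 120. Durch Einsetzen von t = 1: s(1) = 1440.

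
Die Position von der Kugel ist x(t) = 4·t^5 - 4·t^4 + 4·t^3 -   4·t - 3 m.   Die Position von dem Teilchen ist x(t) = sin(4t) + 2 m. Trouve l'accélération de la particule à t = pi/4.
En partant de la position x(t) = sin(4·t) + 2, nous prenons 2 dérivées. En prenant d/dt de x(t), nous trouvons v(t) = 4·cos(4·t). En prenant d/dt de v(t), nous trouvons a(t) = -16·sin(4·t). De l'équation de l'accélération a(t) = -16·sin(4·t), nous substituons t = pi/4 pour obtenir a = 0.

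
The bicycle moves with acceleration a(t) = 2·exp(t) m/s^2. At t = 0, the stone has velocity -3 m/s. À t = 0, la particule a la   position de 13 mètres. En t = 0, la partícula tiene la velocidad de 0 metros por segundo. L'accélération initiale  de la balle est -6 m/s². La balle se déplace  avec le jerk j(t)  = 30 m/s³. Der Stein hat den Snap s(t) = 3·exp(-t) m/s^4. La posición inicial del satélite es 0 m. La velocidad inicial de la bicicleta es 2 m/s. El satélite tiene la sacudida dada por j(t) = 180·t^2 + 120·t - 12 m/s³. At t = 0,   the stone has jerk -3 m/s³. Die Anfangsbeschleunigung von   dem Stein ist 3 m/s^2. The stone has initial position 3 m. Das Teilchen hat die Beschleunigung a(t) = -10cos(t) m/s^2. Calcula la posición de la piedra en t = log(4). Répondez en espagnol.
Para resolver esto, necesitamos tomar 4 antiderivadas de nuestra ecuación del snap s(t) = 3·exp(-t). La antiderivada del snap, con j(0) = -3, da la sacudida: j(t) = -3·exp(-t). La integral de la sacudida, con a(0) = 3, da la aceleración: a(t) = 3·exp(-t). La integral de la aceleración, con v(0) = -3, da la velocidad: v(t) = -3·exp(-t). Integrando la velocidad y usando la condición inicial x(0) = 3, obtenemos x(t) = 3·exp(-t). Usando x(t) = 3·exp(-t) y sustituyendo t = log(4), encontramos x = 3/4.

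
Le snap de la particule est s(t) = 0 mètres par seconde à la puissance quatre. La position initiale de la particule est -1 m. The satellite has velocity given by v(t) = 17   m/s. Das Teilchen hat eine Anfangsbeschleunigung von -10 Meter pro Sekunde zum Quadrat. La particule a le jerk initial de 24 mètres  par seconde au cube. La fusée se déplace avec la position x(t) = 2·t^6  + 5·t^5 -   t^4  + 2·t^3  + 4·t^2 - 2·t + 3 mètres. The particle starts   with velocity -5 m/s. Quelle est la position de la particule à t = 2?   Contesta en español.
Partiendo del snap s(t) = 0, tomamos 4 integrales. Integrando el snap y usando la condición inicial j(0) = 24, obtenemos j(t) = 24. La integral de la sacudida, con a(0) = -10, da la aceleración: a(t) = 24·t - 10. La integral de la aceleración es la velocidad. Usando v(0) = -5, obtenemos v(t) = 12·t^2 - 10·t - 5. Tomando ∫v(t)dt y aplicando x(0) = -1, encontramos x(t) = 4·t^3 - 5·t^2 - 5·t - 1. De la ecuación de la posición x(t) = 4·t^3 - 5·t^2 - 5·t - 1, sustituimos t = 2 para obtener x = 1.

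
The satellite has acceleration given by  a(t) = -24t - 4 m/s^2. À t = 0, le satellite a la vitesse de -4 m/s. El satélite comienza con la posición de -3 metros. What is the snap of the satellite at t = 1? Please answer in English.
To solve this, we need to take 2 derivatives of our acceleration equation a(t) = -24·t - 4. The derivative of acceleration gives jerk: j(t) = -24. Differentiating jerk, we get snap: s(t) = 0. Using s(t) = 0 and substituting t = 1, we find s = 0.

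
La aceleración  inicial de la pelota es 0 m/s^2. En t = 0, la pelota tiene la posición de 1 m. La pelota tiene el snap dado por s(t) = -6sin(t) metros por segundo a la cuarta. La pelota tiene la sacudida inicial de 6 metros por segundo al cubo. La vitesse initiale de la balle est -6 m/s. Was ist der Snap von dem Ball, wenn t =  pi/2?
Wir haben den Snap s(t) = -6·sin(t). Durch Einsetzen von t = pi/2: s(pi/2) = -6.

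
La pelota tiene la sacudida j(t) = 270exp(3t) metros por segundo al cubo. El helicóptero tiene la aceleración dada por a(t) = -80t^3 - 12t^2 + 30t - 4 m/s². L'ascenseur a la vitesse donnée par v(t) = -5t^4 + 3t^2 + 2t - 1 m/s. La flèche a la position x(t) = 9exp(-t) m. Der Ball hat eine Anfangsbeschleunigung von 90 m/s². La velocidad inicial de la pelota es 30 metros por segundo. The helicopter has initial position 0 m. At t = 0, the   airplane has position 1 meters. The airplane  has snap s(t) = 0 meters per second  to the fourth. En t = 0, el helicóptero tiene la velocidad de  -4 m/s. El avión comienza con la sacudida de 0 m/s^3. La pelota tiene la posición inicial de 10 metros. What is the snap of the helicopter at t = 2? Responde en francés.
Nous devons dériver notre équation de l'accélération a(t) = -80·t^3 - 12·t^2 + 30·t - 4 2 fois. La dérivée de l'accélération donne le jerk: j(t) = -240·t^2 - 24·t + 30. En prenant d/dt de j(t), nous trouvons s(t) = -480·t - 24. Nous avons le snap s(t) = -480·t - 24. En substituant t = 2: s(2) = -984.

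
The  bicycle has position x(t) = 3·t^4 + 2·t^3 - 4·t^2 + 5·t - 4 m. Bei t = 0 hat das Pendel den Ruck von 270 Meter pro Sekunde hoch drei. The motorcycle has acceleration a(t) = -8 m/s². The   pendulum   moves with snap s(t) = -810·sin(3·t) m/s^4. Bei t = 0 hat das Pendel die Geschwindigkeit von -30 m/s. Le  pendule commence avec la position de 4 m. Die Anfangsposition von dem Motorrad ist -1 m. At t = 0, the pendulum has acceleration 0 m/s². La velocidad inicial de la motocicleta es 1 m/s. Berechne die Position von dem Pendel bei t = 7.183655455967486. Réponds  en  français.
En partant du snap s(t) = -810·sin(3·t), nous prenons 4 intégrales. L'intégrale du snap est le jerk. En utilisant j(0) = 270, nous obtenons j(t) = 270·cos(3·t). L'intégrale du jerk, avec a(0) = 0, donne l'accélération: a(t) = 90·sin(3·t). L'intégrale de l'accélération est la vitesse. En utilisant v(0) = -30, nous obtenons v(t) = -30·cos(3·t). La primitive de la vitesse, avec x(0) = 4, donne la position: x(t) = 4 - 10·sin(3·t). De l'équation de la position x(t) = 4 - 10·sin(3·t), nous substituons t = 7.183655455967486 pour obtenir x = -0.261043102854646.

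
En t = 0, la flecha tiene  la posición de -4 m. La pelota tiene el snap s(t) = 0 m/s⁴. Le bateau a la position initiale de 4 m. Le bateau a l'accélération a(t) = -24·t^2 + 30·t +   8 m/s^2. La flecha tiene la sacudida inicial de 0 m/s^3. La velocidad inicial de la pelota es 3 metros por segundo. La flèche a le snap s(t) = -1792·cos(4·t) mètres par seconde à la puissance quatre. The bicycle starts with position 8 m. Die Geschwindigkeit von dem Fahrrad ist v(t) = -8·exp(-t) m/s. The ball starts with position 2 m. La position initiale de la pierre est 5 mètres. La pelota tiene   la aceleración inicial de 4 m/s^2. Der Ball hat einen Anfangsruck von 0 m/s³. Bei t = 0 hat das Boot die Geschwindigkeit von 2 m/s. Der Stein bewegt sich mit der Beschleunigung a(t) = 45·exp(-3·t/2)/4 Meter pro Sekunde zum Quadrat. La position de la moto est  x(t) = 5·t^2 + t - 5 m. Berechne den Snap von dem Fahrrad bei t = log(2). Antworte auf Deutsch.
Ausgehend von der Geschwindigkeit v(t) = -8·exp(-t), nehmen wir 3 Ableitungen. Mit d/dt von v(t) finden wir a(t) = 8·exp(-t). Durch Ableiten von der Beschleunigung erhalten wir den Ruck: j(t) = -8·exp(-t). Durch Ableiten von dem Ruck erhalten wir den Snap: s(t) = 8·exp(-t). Mit s(t) = 8·exp(-t) und Einsetzen von t = log(2), finden wir s = 4.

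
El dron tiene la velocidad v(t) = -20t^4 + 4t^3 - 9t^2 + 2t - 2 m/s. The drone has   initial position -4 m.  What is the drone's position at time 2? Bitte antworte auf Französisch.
Pour résoudre ceci, nous devons prendre 1 primitive de notre équation de la vitesse v(t) = -20·t^4 + 4·t^3 - 9·t^2 + 2·t - 2. En prenant ∫v(t)dt et en appliquant x(0) = -4, nous trouvons x(t) = -4·t^5 + t^4 - 3·t^3 + t^2 - 2·t - 4. Nous avons la position x(t) = -4·t^5 + t^4 - 3·t^3 + t^2 - 2·t - 4. En substituant t = 2: x(2) = -140.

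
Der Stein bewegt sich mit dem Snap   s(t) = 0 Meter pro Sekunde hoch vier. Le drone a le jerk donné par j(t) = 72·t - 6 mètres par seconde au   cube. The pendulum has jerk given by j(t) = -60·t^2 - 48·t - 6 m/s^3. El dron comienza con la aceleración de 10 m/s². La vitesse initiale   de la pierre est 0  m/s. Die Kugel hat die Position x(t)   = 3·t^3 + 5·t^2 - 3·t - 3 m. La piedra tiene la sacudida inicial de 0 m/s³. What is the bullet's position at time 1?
We have position x(t) = 3·t^3 + 5·t^2 - 3·t - 3. Substituting t = 1: x(1) = 2.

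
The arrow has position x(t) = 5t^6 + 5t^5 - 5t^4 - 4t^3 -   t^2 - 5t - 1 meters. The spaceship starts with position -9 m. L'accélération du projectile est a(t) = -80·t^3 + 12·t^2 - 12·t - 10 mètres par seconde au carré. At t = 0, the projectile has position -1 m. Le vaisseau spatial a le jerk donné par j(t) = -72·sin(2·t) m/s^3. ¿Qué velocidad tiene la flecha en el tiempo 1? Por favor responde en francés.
Nous devons dériver notre équation de la position x(t) = 5·t^6 + 5·t^5 - 5·t^4 - 4·t^3 - t^2 - 5·t - 1 1 fois. En dérivant la position, nous obtenons la vitesse: v(t) = 30·t^5 + 25·t^4 - 20·t^3 - 12·t^2 - 2·t - 5. Nous avons la vitesse v(t) = 30·t^5 + 25·t^4 - 20·t^3 - 12·t^2 - 2·t - 5. En substituant t = 1: v(1) = 16.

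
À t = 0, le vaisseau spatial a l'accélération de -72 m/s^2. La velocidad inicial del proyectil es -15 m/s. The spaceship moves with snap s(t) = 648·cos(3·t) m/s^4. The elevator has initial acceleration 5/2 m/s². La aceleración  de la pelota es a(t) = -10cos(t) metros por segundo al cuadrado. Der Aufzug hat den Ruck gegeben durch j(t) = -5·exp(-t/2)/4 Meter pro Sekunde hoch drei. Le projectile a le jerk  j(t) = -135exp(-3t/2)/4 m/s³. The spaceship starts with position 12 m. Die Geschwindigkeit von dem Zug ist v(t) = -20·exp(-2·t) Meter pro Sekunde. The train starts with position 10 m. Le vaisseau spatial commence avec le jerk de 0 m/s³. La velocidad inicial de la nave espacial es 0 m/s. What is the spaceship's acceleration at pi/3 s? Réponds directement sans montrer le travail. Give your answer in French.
La réponse est 72.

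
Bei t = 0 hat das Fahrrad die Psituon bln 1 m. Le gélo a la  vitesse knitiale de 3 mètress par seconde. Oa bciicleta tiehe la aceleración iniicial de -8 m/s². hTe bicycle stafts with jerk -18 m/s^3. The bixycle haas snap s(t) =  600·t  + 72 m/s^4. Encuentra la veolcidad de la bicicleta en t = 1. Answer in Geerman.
Ausgehend von dem Snap s(t) = 600·t + 72, nehmen wir 3 Integrale. Mit ∫s(t)dt und Anwendung von j(0) = -18, finden wir j(t) = 300·t^2 + 72·t - 18. Die Stammfunktion von dem Ruck ist die Beschleunigung. Mit a(0) = -8 erhalten wir a(t) = 100·t^3 + 36·t^2 - 18·t - 8. Durch Integration von der Beschleunigung und Verwendung der Anfangsbedingung v(0) = 3, erhalten wir v(t) = 25·t^4 + 12·t^3 - 9·t^2 - 8·t + 3. Mit v(t) = 25·t^4 + 12·t^3 - 9·t^2 - 8·t + 3 und Einsetzen von t = 1, finden wir v = 23.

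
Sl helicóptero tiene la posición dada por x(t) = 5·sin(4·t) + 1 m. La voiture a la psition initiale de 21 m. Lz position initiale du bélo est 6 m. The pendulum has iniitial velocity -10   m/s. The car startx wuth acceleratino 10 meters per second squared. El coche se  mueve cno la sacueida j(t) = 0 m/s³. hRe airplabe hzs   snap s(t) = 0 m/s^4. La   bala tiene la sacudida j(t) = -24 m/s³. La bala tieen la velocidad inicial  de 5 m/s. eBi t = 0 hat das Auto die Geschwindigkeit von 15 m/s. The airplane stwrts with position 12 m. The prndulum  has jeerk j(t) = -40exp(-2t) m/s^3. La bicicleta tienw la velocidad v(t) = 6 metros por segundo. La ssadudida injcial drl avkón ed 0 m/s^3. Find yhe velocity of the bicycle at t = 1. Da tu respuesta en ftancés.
De l'équation de la vitesse v(t) = 6, nous substituons t = 1 pour obtenir v = 6.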